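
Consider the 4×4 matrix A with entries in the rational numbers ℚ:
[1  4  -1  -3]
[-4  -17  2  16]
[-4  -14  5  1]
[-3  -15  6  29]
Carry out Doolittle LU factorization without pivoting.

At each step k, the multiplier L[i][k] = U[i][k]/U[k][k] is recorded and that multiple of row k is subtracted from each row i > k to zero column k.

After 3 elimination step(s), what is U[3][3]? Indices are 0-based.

U[3][3] = -1

k=0: U[0][0]=1
  eliminate (1,0): mult=-4, new row 1: (0, -1, -2, 4); set L[1][0]=-4
  eliminate (2,0): mult=-4, new row 2: (0, 2, 1, -11); set L[2][0]=-4
  eliminate (3,0): mult=-3, new row 3: (0, -3, 3, 20); set L[3][0]=-3
k=1: U[1][1]=-1
  eliminate (2,1): mult=-2, new row 2: (0, 0, -3, -3); set L[2][1]=-2
  eliminate (3,1): mult=3, new row 3: (0, 0, 9, 8); set L[3][1]=3
k=2: U[2][2]=-3
  eliminate (3,2): mult=-3, new row 3: (0, 0, 0, -1); set L[3][2]=-3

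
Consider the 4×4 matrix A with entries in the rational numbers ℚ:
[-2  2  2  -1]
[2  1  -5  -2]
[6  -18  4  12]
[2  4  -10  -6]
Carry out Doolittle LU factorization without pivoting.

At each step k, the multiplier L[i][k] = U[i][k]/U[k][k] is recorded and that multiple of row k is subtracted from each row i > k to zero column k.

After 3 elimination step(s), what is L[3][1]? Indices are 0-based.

Step 1: pivot at (0,0) is -2.
  row1 ← row1 − (-1)·row0  ⇒  L[1][0]=-1, U row1=(0, 3, -3, -3)
  row2 ← row2 − (-3)·row0  ⇒  L[2][0]=-3, U row2=(0, -12, 10, 9)
  row3 ← row3 − (-1)·row0  ⇒  L[3][0]=-1, U row3=(0, 6, -8, -7)
Step 2: pivot at (1,1) is 3.
  row2 ← row2 − (-4)·row1  ⇒  L[2][1]=-4, U row2=(0, 0, -2, -3)
  row3 ← row3 − (2)·row1  ⇒  L[3][1]=2, U row3=(0, 0, -2, -1)
Step 3: pivot at (2,2) is -2.
  row3 ← row3 − (1)·row2  ⇒  L[3][2]=1, U row3=(0, 0, 0, 2)

L[3][1] = 2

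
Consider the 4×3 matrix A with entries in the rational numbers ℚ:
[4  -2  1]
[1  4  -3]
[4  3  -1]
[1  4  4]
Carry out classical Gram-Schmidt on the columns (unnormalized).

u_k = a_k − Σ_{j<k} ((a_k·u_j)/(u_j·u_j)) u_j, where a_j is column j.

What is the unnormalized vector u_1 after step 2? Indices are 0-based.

Step 1: u_0 = a_0 = (4, 1, 4, 1).
Step 2: u_1 = a_1 − (6/17)·u_0 = (-58/17, 62/17, 27/17, 62/17).

u_1 = (-58/17, 62/17, 27/17, 62/17)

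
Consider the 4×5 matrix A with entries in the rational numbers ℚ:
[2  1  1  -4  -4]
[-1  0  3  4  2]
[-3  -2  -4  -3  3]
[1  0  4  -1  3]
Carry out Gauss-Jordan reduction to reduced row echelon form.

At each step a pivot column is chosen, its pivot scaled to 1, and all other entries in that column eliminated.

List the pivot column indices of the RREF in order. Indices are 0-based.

step 1: normalize row 0 (÷2) = (1, 1/2, 1/2, -2, -2)
  row 1: subtract -1×row0 = (0, 1/2, 7/2, 2, 0)
  row 2: subtract -3×row0 = (0, -1/2, -5/2, -9, -3)
  row 3: subtract 1×row0 = (0, -1/2, 7/2, 1, 5)
step 2: normalize row 1 (÷1/2) = (0, 1, 7, 4, 0)
  row 0: subtract 1/2×row1 = (1, 0, -3, -4, -2)
  row 2: subtract -1/2×row1 = (0, 0, 1, -7, -3)
  row 3: subtract -1/2×row1 = (0, 0, 7, 3, 5)
step 3: normalize row 2 (÷1) = (0, 0, 1, -7, -3)
  row 0: subtract -3×row2 = (1, 0, 0, -25, -11)
  row 1: subtract 7×row2 = (0, 1, 0, 53, 21)
  row 3: subtract 7×row2 = (0, 0, 0, 52, 26)
step 4: normalize row 3 (÷52) = (0, 0, 0, 1, 1/2)
  row 0: subtract -25×row3 = (1, 0, 0, 0, 3/2)
  row 1: subtract 53×row3 = (0, 1, 0, 0, -11/2)
  row 2: subtract -7×row3 = (0, 0, 1, 0, 1/2)

pivot columns: 0, 1, 2, 3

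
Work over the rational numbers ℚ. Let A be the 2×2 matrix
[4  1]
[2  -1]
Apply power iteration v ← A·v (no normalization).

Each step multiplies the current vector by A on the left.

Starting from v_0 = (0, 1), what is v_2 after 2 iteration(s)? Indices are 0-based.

v_0 = (0, 1).
v_1 = A·v_0 = (1, -1).
v_2 = A·v_1 = (3, 3).

v_2 = (3, 3)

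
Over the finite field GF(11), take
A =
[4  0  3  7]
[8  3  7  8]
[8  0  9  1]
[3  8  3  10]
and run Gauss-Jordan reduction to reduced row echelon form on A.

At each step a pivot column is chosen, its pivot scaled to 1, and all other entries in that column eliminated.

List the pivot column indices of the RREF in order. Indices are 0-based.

step 1: normalize row 0 (÷4) = (1, 0, 9, 10)
  row 1: subtract 8×row0 = (0, 3, 1, 5)
  row 2: subtract 8×row0 = (0, 0, 3, 9)
  row 3: subtract 3×row0 = (0, 8, 9, 2)
step 2: normalize row 1 (÷3) = (0, 1, 4, 9)
  row 3: subtract 8×row1 = (0, 0, 10, 7)
step 3: normalize row 2 (÷3) = (0, 0, 1, 3)
  row 0: subtract 9×row2 = (1, 0, 0, 5)
  row 1: subtract 4×row2 = (0, 1, 0, 8)
  row 3: subtract 10×row2 = (0, 0, 0, 10)
step 4: normalize row 3 (÷10) = (0, 0, 0, 1)
  row 0: subtract 5×row3 = (1, 0, 0, 0)
  row 1: subtract 8×row3 = (0, 1, 0, 0)
  row 2: subtract 3×row3 = (0, 0, 1, 0)

pivot columns: 0, 1, 2, 3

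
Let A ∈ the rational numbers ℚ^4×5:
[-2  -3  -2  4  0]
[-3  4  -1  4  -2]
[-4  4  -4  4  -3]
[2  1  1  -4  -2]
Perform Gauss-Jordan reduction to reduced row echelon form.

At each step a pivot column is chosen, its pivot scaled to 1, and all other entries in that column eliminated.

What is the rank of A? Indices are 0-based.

pivot(0,0)=-2: scale R0 → (1, 3/2, 1, -2, 0)
  clear (1,0): R1 −= (-3)R0 → (0, 17/2, 2, -2, -2)
  clear (2,0): R2 −= (-4)R0 → (0, 10, 0, -4, -3)
  clear (3,0): R3 −= (2)R0 → (0, -2, -1, 0, -2)
pivot(1,1)=17/2: scale R1 → (0, 1, 4/17, -4/17, -4/17)
  clear (0,1): R0 −= (3/2)R1 → (1, 0, 11/17, -28/17, 6/17)
  clear (2,1): R2 −= (10)R1 → (0, 0, -40/17, -28/17, -11/17)
  clear (3,1): R3 −= (-2)R1 → (0, 0, -9/17, -8/17, -42/17)
pivot(2,2)=-40/17: scale R2 → (0, 0, 1, 7/10, 11/40)
  clear (0,2): R0 −= (11/17)R2 → (1, 0, 0, -21/10, 7/40)
  clear (1,2): R1 −= (4/17)R2 → (0, 1, 0, -2/5, -3/10)
  clear (3,2): R3 −= (-9/17)R2 → (0, 0, 0, -1/10, -93/40)
pivot(3,3)=-1/10: scale R3 → (0, 0, 0, 1, 93/4)
  clear (0,3): R0 −= (-21/10)R3 → (1, 0, 0, 0, 49)
  clear (1,3): R1 −= (-2/5)R3 → (0, 1, 0, 0, 9)
  clear (2,3): R2 −= (7/10)R3 → (0, 0, 1, 0, -16)

rank = 4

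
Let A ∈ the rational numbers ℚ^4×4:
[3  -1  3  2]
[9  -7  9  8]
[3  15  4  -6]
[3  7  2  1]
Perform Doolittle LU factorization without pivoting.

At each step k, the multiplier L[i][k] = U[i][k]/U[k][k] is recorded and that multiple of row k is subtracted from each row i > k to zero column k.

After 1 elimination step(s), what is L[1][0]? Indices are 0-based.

L[1][0] = 3

[col 0] pivot 3
  R1 -= 3*R0 → (0, -4, 0, 2)  (L[1][0] := 3)
  R2 -= 1*R0 → (0, 16, 1, -8)  (L[2][0] := 1)
  R3 -= 1*R0 → (0, 8, -1, -1)  (L[3][0] := 1)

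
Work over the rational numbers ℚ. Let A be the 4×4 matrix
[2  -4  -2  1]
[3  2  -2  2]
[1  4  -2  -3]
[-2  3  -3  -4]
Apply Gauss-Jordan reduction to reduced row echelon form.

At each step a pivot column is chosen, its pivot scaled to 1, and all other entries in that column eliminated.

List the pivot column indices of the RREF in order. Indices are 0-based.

pivot columns: 0, 1, 2, 3

step 1: normalize row 0 (÷2) = (1, -2, -1, 1/2)
  row 1: subtract 3×row0 = (0, 8, 1, 1/2)
  row 2: subtract 1×row0 = (0, 6, -1, -7/2)
  row 3: subtract -2×row0 = (0, -1, -5, -3)
step 2: normalize row 1 (÷8) = (0, 1, 1/8, 1/16)
  row 0: subtract -2×row1 = (1, 0, -3/4, 5/8)
  row 2: subtract 6×row1 = (0, 0, -7/4, -31/8)
  row 3: subtract -1×row1 = (0, 0, -39/8, -47/16)
step 3: normalize row 2 (÷-7/4) = (0, 0, 1, 31/14)
  row 0: subtract -3/4×row2 = (1, 0, 0, 16/7)
  row 1: subtract 1/8×row2 = (0, 1, 0, -3/14)
  row 3: subtract -39/8×row2 = (0, 0, 0, 55/7)
step 4: normalize row 3 (÷55/7) = (0, 0, 0, 1)
  row 0: subtract 16/7×row3 = (1, 0, 0, 0)
  row 1: subtract -3/14×row3 = (0, 1, 0, 0)
  row 2: subtract 31/14×row3 = (0, 0, 1, 0)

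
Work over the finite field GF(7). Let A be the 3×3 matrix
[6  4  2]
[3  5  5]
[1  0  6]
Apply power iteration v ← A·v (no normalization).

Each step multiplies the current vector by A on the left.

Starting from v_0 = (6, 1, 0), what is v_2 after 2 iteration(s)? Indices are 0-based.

v_2 = (1, 6, 6)

v_0 = (6, 1, 0).
v_1 = A·v_0 = (5, 2, 6).
v_2 = A·v_1 = (1, 6, 6).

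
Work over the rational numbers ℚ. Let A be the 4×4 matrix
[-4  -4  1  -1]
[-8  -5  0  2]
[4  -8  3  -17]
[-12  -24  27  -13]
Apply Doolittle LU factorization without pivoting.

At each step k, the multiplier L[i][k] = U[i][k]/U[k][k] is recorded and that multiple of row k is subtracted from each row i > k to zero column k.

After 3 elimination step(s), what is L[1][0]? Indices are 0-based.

L[1][0] = 2

k=0: U[0][0]=-4
  eliminate (1,0): mult=2, new row 1: (0, 3, -2, 4); set L[1][0]=2
  eliminate (2,0): mult=-1, new row 2: (0, -12, 4, -18); set L[2][0]=-1
  eliminate (3,0): mult=3, new row 3: (0, -12, 24, -10); set L[3][0]=3
k=1: U[1][1]=3
  eliminate (2,1): mult=-4, new row 2: (0, 0, -4, -2); set L[2][1]=-4
  eliminate (3,1): mult=-4, new row 3: (0, 0, 16, 6); set L[3][1]=-4
k=2: U[2][2]=-4
  eliminate (3,2): mult=-4, new row 3: (0, 0, 0, -2); set L[3][2]=-4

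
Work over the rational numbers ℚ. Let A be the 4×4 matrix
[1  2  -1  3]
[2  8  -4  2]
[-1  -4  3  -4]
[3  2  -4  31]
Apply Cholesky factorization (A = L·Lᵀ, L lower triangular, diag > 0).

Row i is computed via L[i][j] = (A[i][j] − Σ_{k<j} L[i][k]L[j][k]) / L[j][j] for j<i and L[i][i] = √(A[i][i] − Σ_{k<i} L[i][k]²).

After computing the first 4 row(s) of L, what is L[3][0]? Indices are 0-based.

L[3][0] = 3

Step 1: L[0][0] = √(1) = 1.
  L[1][0] = (2) / L[0][0] = 2.
Step 2: L[1][1] = √(4) = 2.
  L[2][0] = (-1) / L[0][0] = -1.
  L[2][1] = (-2) / L[1][1] = -1.
Step 3: L[2][2] = √(1) = 1.
  L[3][0] = (3) / L[0][0] = 3.
  L[3][1] = (-4) / L[1][1] = -2.
  L[3][2] = (-3) / L[2][2] = -3.
Step 4: L[3][3] = √(9) = 3.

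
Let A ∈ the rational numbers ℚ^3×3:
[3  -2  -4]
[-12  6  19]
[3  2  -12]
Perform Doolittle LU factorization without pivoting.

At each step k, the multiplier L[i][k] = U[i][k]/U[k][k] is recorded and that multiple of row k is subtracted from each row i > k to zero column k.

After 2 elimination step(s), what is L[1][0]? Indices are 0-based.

k=0: U[0][0]=3
  eliminate (1,0): mult=-4, new row 1: (0, -2, 3); set L[1][0]=-4
  eliminate (2,0): mult=1, new row 2: (0, 4, -8); set L[2][0]=1
k=1: U[1][1]=-2
  eliminate (2,1): mult=-2, new row 2: (0, 0, -2); set L[2][1]=-2

L[1][0] = -4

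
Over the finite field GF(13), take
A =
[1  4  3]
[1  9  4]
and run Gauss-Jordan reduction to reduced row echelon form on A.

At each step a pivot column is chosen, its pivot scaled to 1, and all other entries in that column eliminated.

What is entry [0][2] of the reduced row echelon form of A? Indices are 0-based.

[1] R0 /= 1  ⇒  (1, 4, 3)
     R1 -= 1·R0  ⇒  (0, 5, 1)
[2] R1 /= 5  ⇒  (0, 1, 8)
     R0 -= 4·R1  ⇒  (1, 0, 10)

M[0][2] = 10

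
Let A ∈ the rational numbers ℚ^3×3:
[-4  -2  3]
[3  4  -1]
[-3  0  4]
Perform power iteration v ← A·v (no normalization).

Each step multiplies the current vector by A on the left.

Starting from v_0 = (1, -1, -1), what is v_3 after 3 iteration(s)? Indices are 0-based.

v_0 = (1, -1, -1).
v_1 = A·v_0 = (-5, 0, -7).
v_2 = A·v_1 = (-1, -8, -13).
v_3 = A·v_2 = (-19, -22, -49).

v_3 = (-19, -22, -49)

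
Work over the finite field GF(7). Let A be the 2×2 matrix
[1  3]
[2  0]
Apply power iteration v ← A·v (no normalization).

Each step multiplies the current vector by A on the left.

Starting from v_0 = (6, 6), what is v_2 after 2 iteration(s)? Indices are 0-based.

v_0 = (6, 6).
v_1 = A·v_0 = (3, 5).
v_2 = A·v_1 = (4, 6).

v_2 = (4, 6)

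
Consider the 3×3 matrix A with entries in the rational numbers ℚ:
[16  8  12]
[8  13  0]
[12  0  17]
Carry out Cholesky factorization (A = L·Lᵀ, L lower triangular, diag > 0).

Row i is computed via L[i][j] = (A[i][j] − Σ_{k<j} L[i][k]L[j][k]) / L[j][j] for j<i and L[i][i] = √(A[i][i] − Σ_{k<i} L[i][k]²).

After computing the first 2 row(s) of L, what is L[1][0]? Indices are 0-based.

L[1][0] = 2

Step 1: L[0][0] = √(16) = 4.
  L[1][0] = (8) / L[0][0] = 2.
Step 2: L[1][1] = √(9) = 3.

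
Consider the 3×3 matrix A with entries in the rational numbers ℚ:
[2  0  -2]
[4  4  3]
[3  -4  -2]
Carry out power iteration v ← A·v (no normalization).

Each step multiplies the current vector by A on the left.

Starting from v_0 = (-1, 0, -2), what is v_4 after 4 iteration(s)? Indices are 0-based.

v_4 = (-236, -138, -416)

v_0 = (-1, 0, -2).
v_1 = A·v_0 = (2, -10, 1).
v_2 = A·v_1 = (2, -29, 44).
v_3 = A·v_2 = (-84, 24, 34).
v_4 = A·v_3 = (-236, -138, -416).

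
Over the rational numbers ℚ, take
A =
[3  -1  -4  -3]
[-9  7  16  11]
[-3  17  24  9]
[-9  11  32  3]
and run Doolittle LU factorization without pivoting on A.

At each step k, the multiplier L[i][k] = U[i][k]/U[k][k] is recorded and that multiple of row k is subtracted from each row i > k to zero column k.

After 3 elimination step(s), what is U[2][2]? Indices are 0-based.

k=0: U[0][0]=3
  eliminate (1,0): mult=-3, new row 1: (0, 4, 4, 2); set L[1][0]=-3
  eliminate (2,0): mult=-1, new row 2: (0, 16, 20, 6); set L[2][0]=-1
  eliminate (3,0): mult=-3, new row 3: (0, 8, 20, -6); set L[3][0]=-3
k=1: U[1][1]=4
  eliminate (2,1): mult=4, new row 2: (0, 0, 4, -2); set L[2][1]=4
  eliminate (3,1): mult=2, new row 3: (0, 0, 12, -10); set L[3][1]=2
k=2: U[2][2]=4
  eliminate (3,2): mult=3, new row 3: (0, 0, 0, -4); set L[3][2]=3

U[2][2] = 4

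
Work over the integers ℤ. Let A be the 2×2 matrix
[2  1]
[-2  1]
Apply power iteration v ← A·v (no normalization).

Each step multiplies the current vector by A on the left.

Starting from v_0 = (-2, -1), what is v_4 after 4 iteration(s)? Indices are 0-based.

v_4 = (25, 29)

v_0 = (-2, -1).
v_1 = A·v_0 = (-5, 3).
v_2 = A·v_1 = (-7, 13).
v_3 = A·v_2 = (-1, 27).
v_4 = A·v_3 = (25, 29).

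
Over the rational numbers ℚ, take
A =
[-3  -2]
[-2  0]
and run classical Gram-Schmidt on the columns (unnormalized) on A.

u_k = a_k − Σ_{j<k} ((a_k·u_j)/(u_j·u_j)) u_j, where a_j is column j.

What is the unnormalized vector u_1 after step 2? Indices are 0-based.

Step 1: u_0 = a_0 = (-3, -2).
Step 2: u_1 = a_1 − (6/13)·u_0 = (-8/13, 12/13).

u_1 = (-8/13, 12/13)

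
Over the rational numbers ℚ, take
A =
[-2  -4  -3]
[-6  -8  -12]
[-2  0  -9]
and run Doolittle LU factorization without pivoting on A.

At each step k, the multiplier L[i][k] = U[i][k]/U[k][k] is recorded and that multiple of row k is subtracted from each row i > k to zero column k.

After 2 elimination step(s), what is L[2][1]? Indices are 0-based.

Step 1: pivot at (0,0) is -2.
  row1 ← row1 − (3)·row0  ⇒  L[1][0]=3, U row1=(0, 4, -3)
  row2 ← row2 − (1)·row0  ⇒  L[2][0]=1, U row2=(0, 4, -6)
Step 2: pivot at (1,1) is 4.
  row2 ← row2 − (1)·row1  ⇒  L[2][1]=1, U row2=(0, 0, -3)

L[2][1] = 1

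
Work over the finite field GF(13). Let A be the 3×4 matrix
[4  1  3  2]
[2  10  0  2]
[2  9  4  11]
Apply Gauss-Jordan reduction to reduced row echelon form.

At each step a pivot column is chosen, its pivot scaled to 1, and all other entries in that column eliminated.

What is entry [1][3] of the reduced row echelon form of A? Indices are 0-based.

M[1][3] = 6

[1] R0 /= 4  ⇒  (1, 10, 4, 7)
     R1 -= 2·R0  ⇒  (0, 3, 5, 1)
     R2 -= 2·R0  ⇒  (0, 2, 9, 10)
[2] R1 /= 3  ⇒  (0, 1, 6, 9)
     R0 -= 10·R1  ⇒  (1, 0, 9, 8)
     R2 -= 2·R1  ⇒  (0, 0, 10, 5)
[3] R2 /= 10  ⇒  (0, 0, 1, 7)
     R0 -= 9·R2  ⇒  (1, 0, 0, 10)
     R1 -= 6·R2  ⇒  (0, 1, 0, 6)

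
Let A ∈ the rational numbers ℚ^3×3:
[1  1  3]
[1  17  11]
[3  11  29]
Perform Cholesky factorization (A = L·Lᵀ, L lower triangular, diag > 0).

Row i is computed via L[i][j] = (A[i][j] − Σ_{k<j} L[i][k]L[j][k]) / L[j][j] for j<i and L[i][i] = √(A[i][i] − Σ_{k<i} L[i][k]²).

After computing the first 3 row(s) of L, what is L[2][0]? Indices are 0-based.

L[2][0] = 3

Step 1: L[0][0] = √(1) = 1.
  L[1][0] = (1) / L[0][0] = 1.
Step 2: L[1][1] = √(16) = 4.
  L[2][0] = (3) / L[0][0] = 3.
  L[2][1] = (8) / L[1][1] = 2.
Step 3: L[2][2] = √(16) = 4.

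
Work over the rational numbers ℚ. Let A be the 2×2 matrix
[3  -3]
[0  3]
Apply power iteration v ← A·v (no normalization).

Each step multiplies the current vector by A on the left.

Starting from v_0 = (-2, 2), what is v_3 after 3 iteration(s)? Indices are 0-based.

v_3 = (-216, 54)

v_0 = (-2, 2).
v_1 = A·v_0 = (-12, 6).
v_2 = A·v_1 = (-54, 18).
v_3 = A·v_2 = (-216, 54).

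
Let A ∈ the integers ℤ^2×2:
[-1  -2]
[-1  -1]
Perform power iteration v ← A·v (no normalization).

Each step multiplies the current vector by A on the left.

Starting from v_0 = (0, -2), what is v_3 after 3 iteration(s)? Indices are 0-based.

v_3 = (20, 14)

v_0 = (0, -2).
v_1 = A·v_0 = (4, 2).
v_2 = A·v_1 = (-8, -6).
v_3 = A·v_2 = (20, 14).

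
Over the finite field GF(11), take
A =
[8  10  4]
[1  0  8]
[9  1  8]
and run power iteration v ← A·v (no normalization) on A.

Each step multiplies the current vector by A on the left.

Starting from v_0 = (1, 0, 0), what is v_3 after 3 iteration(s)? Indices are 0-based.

v_3 = (5, 5, 8)

v_0 = (1, 0, 0).
v_1 = A·v_0 = (8, 1, 9).
v_2 = A·v_1 = (0, 3, 2).
v_3 = A·v_2 = (5, 5, 8).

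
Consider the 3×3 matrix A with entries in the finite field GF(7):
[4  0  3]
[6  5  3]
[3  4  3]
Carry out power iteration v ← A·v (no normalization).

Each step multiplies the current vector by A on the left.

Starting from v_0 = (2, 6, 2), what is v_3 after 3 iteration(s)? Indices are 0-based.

v_3 = (2, 5, 5)

v_0 = (2, 6, 2).
v_1 = A·v_0 = (0, 6, 1).
v_2 = A·v_1 = (3, 5, 6).
v_3 = A·v_2 = (2, 5, 5).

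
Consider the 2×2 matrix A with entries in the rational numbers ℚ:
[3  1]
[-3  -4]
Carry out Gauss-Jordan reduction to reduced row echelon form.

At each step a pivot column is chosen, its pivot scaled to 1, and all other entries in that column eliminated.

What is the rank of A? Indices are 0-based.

pivot(0,0)=3: scale R0 → (1, 1/3)
  clear (1,0): R1 −= (-3)R0 → (0, -3)
pivot(1,1)=-3: scale R1 → (0, 1)
  clear (0,1): R0 −= (1/3)R1 → (1, 0)

rank = 2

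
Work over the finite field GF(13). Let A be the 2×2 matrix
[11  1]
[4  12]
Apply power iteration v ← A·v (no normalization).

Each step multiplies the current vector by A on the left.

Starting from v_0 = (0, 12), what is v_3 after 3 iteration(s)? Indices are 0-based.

v_0 = (0, 12).
v_1 = A·v_0 = (12, 1).
v_2 = A·v_1 = (3, 8).
v_3 = A·v_2 = (2, 4).

v_3 = (2, 4)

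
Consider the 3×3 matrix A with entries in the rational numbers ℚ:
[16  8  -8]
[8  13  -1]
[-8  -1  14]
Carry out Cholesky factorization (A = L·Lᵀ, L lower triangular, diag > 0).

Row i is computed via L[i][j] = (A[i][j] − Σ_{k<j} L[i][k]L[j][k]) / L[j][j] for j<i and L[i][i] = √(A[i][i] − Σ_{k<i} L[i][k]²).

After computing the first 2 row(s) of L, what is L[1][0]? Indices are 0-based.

Step 1: L[0][0] = √(16) = 4.
  L[1][0] = (8) / L[0][0] = 2.
Step 2: L[1][1] = √(9) = 3.

L[1][0] = 2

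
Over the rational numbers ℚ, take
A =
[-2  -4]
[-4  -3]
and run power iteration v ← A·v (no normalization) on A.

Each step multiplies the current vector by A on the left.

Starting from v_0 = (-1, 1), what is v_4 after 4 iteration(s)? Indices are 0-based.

v_0 = (-1, 1).
v_1 = A·v_0 = (-2, 1).
v_2 = A·v_1 = (0, 5).
v_3 = A·v_2 = (-20, -15).
v_4 = A·v_3 = (100, 125).

v_4 = (100, 125)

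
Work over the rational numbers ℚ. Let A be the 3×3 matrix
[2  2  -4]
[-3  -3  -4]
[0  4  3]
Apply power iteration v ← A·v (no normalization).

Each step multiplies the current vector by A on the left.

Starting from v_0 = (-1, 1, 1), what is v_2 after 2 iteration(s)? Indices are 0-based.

v_0 = (-1, 1, 1).
v_1 = A·v_0 = (-4, -4, 7).
v_2 = A·v_1 = (-44, -4, 5).

v_2 = (-44, -4, 5)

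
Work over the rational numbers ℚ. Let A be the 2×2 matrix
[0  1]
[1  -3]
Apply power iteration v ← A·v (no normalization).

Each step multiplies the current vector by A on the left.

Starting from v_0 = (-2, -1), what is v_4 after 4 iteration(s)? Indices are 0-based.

v_0 = (-2, -1).
v_1 = A·v_0 = (-1, 1).
v_2 = A·v_1 = (1, -4).
v_3 = A·v_2 = (-4, 13).
v_4 = A·v_3 = (13, -43).

v_4 = (13, -43)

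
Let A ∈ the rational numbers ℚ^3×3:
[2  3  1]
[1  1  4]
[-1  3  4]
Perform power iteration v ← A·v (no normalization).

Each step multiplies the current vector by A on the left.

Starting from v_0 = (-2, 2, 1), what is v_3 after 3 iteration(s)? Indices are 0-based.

v_3 = (282, 313, 363)

v_0 = (-2, 2, 1).
v_1 = A·v_0 = (3, 4, 12).
v_2 = A·v_1 = (30, 55, 57).
v_3 = A·v_2 = (282, 313, 363).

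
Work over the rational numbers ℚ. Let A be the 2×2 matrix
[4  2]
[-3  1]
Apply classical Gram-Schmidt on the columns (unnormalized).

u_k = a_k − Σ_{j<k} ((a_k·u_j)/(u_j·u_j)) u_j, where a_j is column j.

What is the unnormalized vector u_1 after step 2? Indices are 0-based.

u_1 = (6/5, 8/5)

Step 1: u_0 = a_0 = (4, -3).
Step 2: u_1 = a_1 − (1/5)·u_0 = (6/5, 8/5).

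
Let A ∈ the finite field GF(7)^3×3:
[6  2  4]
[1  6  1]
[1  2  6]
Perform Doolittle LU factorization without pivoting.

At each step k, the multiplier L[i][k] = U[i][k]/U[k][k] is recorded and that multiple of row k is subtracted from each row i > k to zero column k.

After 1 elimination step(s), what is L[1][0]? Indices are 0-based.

L[1][0] = 6

k=0: U[0][0]=6
  eliminate (1,0): mult=6, new row 1: (0, 1, 5); set L[1][0]=6
  eliminate (2,0): mult=6, new row 2: (0, 4, 3); set L[2][0]=6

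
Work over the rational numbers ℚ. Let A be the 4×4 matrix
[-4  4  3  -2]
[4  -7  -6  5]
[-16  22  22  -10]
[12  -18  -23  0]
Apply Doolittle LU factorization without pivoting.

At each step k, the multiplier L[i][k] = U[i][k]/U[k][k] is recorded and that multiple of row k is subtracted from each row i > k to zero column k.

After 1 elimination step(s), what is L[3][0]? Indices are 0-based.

k=0: U[0][0]=-4
  eliminate (1,0): mult=-1, new row 1: (0, -3, -3, 3); set L[1][0]=-1
  eliminate (2,0): mult=4, new row 2: (0, 6, 10, -2); set L[2][0]=4
  eliminate (3,0): mult=-3, new row 3: (0, -6, -14, -6); set L[3][0]=-3

L[3][0] = -3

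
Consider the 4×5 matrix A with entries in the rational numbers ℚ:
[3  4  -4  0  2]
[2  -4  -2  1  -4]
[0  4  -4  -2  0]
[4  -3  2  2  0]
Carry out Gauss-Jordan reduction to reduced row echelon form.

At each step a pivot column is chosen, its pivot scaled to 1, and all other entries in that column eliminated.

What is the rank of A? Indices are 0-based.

rank = 4

step 1: normalize row 0 (÷3) = (1, 4/3, -4/3, 0, 2/3)
  row 1: subtract 2×row0 = (0, -20/3, 2/3, 1, -16/3)
  row 3: subtract 4×row0 = (0, -25/3, 22/3, 2, -8/3)
step 2: normalize row 1 (÷-20/3) = (0, 1, -1/10, -3/20, 4/5)
  row 0: subtract 4/3×row1 = (1, 0, -6/5, 1/5, -2/5)
  row 2: subtract 4×row1 = (0, 0, -18/5, -7/5, -16/5)
  row 3: subtract -25/3×row1 = (0, 0, 13/2, 3/4, 4)
step 3: normalize row 2 (÷-18/5) = (0, 0, 1, 7/18, 8/9)
  row 0: subtract -6/5×row2 = (1, 0, 0, 2/3, 2/3)
  row 1: subtract -1/10×row2 = (0, 1, 0, -1/9, 8/9)
  row 3: subtract 13/2×row2 = (0, 0, 0, -16/9, -16/9)
step 4: normalize row 3 (÷-16/9) = (0, 0, 0, 1, 1)
  row 0: subtract 2/3×row3 = (1, 0, 0, 0, 0)
  row 1: subtract -1/9×row3 = (0, 1, 0, 0, 1)
  row 2: subtract 7/18×row3 = (0, 0, 1, 0, 1/2)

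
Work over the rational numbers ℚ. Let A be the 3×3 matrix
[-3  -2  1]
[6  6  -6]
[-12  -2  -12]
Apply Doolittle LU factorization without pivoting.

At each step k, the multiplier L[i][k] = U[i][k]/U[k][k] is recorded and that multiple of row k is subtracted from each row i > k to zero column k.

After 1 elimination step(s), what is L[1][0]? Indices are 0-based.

Step 1: pivot at (0,0) is -3.
  row1 ← row1 − (-2)·row0  ⇒  L[1][0]=-2, U row1=(0, 2, -4)
  row2 ← row2 − (4)·row0  ⇒  L[2][0]=4, U row2=(0, 6, -16)

L[1][0] = -2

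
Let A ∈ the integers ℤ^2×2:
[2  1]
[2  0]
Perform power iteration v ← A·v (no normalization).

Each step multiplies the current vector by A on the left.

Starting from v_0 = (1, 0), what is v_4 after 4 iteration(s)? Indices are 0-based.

v_4 = (44, 32)

v_0 = (1, 0).
v_1 = A·v_0 = (2, 2).
v_2 = A·v_1 = (6, 4).
v_3 = A·v_2 = (16, 12).
v_4 = A·v_3 = (44, 32).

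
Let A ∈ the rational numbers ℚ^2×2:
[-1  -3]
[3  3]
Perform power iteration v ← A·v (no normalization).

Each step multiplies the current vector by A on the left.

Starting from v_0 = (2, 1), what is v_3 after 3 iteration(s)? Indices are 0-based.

v_3 = (-14, -30)

v_0 = (2, 1).
v_1 = A·v_0 = (-5, 9).
v_2 = A·v_1 = (-22, 12).
v_3 = A·v_2 = (-14, -30).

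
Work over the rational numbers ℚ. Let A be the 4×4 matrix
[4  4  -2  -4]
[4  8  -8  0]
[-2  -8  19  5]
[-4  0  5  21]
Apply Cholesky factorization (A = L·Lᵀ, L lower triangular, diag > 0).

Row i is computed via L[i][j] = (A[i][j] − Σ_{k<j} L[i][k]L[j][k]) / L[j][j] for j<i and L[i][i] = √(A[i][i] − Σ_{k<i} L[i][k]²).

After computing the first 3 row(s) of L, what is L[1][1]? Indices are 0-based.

Step 1: L[0][0] = √(4) = 2.
  L[1][0] = (4) / L[0][0] = 2.
Step 2: L[1][1] = √(4) = 2.
  L[2][0] = (-2) / L[0][0] = -1.
  L[2][1] = (-6) / L[1][1] = -3.
Step 3: L[2][2] = √(9) = 3.

L[1][1] = 2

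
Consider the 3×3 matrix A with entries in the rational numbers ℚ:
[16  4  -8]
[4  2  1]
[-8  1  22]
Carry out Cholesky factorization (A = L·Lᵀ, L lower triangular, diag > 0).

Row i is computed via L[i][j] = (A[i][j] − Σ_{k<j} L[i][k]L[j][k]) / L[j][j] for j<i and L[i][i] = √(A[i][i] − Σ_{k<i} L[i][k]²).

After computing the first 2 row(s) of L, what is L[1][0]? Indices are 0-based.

Step 1: L[0][0] = √(16) = 4.
  L[1][0] = (4) / L[0][0] = 1.
Step 2: L[1][1] = √(1) = 1.

L[1][0] = 1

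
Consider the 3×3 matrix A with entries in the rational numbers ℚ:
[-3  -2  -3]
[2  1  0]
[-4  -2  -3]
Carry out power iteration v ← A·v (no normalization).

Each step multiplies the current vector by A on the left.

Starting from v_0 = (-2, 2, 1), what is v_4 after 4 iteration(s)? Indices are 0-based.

v_0 = (-2, 2, 1).
v_1 = A·v_0 = (-1, -2, 1).
v_2 = A·v_1 = (4, -4, 5).
v_3 = A·v_2 = (-19, 4, -23).
v_4 = A·v_3 = (118, -34, 137).

v_4 = (118, -34, 137)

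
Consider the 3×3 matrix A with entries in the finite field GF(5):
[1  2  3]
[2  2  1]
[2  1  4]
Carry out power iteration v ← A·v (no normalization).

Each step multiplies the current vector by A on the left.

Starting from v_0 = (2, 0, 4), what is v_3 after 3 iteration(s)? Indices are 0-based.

v_0 = (2, 0, 4).
v_1 = A·v_0 = (4, 3, 0).
v_2 = A·v_1 = (0, 4, 1).
v_3 = A·v_2 = (1, 4, 3).

v_3 = (1, 4, 3)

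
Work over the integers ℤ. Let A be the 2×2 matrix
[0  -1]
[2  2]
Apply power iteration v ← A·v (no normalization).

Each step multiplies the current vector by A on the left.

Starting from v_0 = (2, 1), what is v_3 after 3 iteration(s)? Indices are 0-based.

v_0 = (2, 1).
v_1 = A·v_0 = (-1, 6).
v_2 = A·v_1 = (-6, 10).
v_3 = A·v_2 = (-10, 8).

v_3 = (-10, 8)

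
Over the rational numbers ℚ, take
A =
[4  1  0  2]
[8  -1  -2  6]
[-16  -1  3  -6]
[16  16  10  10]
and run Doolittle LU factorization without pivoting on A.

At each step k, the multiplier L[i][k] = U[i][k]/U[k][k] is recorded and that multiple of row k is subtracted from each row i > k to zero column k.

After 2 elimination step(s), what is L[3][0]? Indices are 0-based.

L[3][0] = 4

Step 1: pivot at (0,0) is 4.
  row1 ← row1 − (2)·row0  ⇒  L[1][0]=2, U row1=(0, -3, -2, 2)
  row2 ← row2 − (-4)·row0  ⇒  L[2][0]=-4, U row2=(0, 3, 3, 2)
  row3 ← row3 − (4)·row0  ⇒  L[3][0]=4, U row3=(0, 12, 10, 2)
Step 2: pivot at (1,1) is -3.
  row2 ← row2 − (-1)·row1  ⇒  L[2][1]=-1, U row2=(0, 0, 1, 4)
  row3 ← row3 − (-4)·row1  ⇒  L[3][1]=-4, U row3=(0, 0, 2, 10)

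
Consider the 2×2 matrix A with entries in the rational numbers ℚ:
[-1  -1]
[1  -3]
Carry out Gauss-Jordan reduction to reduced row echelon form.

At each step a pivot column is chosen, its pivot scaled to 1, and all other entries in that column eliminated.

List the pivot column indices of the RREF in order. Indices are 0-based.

pivot columns: 0, 1

step 1: normalize row 0 (÷-1) = (1, 1)
  row 1: subtract 1×row0 = (0, -4)
step 2: normalize row 1 (÷-4) = (0, 1)
  row 0: subtract 1×row1 = (1, 0)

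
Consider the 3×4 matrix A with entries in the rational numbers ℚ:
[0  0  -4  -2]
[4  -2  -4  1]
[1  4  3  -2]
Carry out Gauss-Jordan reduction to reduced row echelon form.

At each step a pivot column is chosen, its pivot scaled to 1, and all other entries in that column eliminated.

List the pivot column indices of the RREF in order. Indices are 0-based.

pivot columns: 0, 1, 2

pivot(0,0): swap R0↔R1
pivot(0,0)=4: scale R0 → (1, -1/2, -1, 1/4)
  clear (2,0): R2 −= (1)R0 → (0, 9/2, 4, -9/4)
pivot(1,1): swap R1↔R2
pivot(1,1)=9/2: scale R1 → (0, 1, 8/9, -1/2)
  clear (0,1): R0 −= (-1/2)R1 → (1, 0, -5/9, 0)
pivot(2,2)=-4: scale R2 → (0, 0, 1, 1/2)
  clear (0,2): R0 −= (-5/9)R2 → (1, 0, 0, 5/18)
  clear (1,2): R1 −= (8/9)R2 → (0, 1, 0, -17/18)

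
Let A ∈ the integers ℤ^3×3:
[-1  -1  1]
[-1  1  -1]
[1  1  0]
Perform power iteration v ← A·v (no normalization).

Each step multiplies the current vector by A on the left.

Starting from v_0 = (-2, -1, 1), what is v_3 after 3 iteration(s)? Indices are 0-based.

v_0 = (-2, -1, 1).
v_1 = A·v_0 = (4, 0, -3).
v_2 = A·v_1 = (-7, -1, 4).
v_3 = A·v_2 = (12, 2, -8).

v_3 = (12, 2, -8)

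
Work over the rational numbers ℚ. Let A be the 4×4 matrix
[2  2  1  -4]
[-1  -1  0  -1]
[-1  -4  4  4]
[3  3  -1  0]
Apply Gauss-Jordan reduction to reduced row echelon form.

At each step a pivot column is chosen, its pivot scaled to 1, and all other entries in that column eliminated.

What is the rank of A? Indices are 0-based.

[1] R0 /= 2  ⇒  (1, 1, 1/2, -2)
     R1 -= -1·R0  ⇒  (0, 0, 1/2, -3)
     R2 -= -1·R0  ⇒  (0, -3, 9/2, 2)
     R3 -= 3·R0  ⇒  (0, 0, -5/2, 6)
[2] R1 <-> R2
[2] R1 /= -3  ⇒  (0, 1, -3/2, -2/3)
     R0 -= 1·R1  ⇒  (1, 0, 2, -4/3)
[3] R2 /= 1/2  ⇒  (0, 0, 1, -6)
     R0 -= 2·R2  ⇒  (1, 0, 0, 32/3)
     R1 -= -3/2·R2  ⇒  (0, 1, 0, -29/3)
     R3 -= -5/2·R2  ⇒  (0, 0, 0, -9)
[4] R3 /= -9  ⇒  (0, 0, 0, 1)
     R0 -= 32/3·R3  ⇒  (1, 0, 0, 0)
     R1 -= -29/3·R3  ⇒  (0, 1, 0, 0)
     R2 -= -6·R3  ⇒  (0, 0, 1, 0)

rank = 4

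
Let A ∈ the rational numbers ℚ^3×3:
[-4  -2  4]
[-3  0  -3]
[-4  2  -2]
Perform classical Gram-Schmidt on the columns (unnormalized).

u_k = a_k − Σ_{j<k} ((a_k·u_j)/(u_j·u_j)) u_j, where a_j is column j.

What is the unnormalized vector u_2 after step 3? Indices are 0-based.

u_2 = (45/41, -120/41, 45/41)

Step 1: u_0 = a_0 = (-4, -3, -4).
Step 2: u_1 = a_1 − (0)·u_0 = (-2, 0, 2).
Step 3: u_2 = a_2 − (1/41)·u_0 − (-3/2)·u_1 = (45/41, -120/41, 45/41).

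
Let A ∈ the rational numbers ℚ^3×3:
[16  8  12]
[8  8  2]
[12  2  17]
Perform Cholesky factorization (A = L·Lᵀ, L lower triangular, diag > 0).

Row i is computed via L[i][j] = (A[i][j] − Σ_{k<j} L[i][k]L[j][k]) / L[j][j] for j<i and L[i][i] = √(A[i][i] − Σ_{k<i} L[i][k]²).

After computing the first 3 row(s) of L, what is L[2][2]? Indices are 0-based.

L[2][2] = 2

Step 1: L[0][0] = √(16) = 4.
  L[1][0] = (8) / L[0][0] = 2.
Step 2: L[1][1] = √(4) = 2.
  L[2][0] = (12) / L[0][0] = 3.
  L[2][1] = (-4) / L[1][1] = -2.
Step 3: L[2][2] = √(4) = 2.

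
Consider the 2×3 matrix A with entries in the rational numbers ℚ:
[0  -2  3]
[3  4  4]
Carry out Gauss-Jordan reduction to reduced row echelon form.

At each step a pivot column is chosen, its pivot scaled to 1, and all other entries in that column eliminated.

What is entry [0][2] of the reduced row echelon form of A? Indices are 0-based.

[1] R0 <-> R1
[1] R0 /= 3  ⇒  (1, 4/3, 4/3)
[2] R1 /= -2  ⇒  (0, 1, -3/2)
     R0 -= 4/3·R1  ⇒  (1, 0, 10/3)

M[0][2] = 10/3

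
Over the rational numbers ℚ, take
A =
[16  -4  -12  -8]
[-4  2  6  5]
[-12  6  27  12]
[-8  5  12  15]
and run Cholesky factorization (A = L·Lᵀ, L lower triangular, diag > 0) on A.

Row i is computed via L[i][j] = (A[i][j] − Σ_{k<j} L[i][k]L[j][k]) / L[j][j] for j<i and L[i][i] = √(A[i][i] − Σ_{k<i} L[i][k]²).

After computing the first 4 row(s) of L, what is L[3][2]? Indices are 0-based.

L[3][2] = -1

Step 1: L[0][0] = √(16) = 4.
  L[1][0] = (-4) / L[0][0] = -1.
Step 2: L[1][1] = √(1) = 1.
  L[2][0] = (-12) / L[0][0] = -3.
  L[2][1] = (3) / L[1][1] = 3.
Step 3: L[2][2] = √(9) = 3.
  L[3][0] = (-8) / L[0][0] = -2.
  L[3][1] = (3) / L[1][1] = 3.
  L[3][2] = (-3) / L[2][2] = -1.
Step 4: L[3][3] = √(1) = 1.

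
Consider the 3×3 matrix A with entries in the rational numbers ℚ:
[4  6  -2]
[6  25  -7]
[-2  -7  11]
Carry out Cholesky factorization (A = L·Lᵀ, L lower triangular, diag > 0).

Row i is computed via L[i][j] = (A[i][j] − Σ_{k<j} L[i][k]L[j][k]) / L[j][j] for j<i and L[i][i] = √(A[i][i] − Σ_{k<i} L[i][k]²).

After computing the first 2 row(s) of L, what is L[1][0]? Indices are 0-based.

L[1][0] = 3

Step 1: L[0][0] = √(4) = 2.
  L[1][0] = (6) / L[0][0] = 3.
Step 2: L[1][1] = √(16) = 4.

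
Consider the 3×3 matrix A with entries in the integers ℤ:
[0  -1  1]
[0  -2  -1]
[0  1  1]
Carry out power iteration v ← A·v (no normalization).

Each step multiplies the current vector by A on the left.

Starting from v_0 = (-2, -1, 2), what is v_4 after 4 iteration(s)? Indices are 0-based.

v_0 = (-2, -1, 2).
v_1 = A·v_0 = (3, 0, 1).
v_2 = A·v_1 = (1, -1, 1).
v_3 = A·v_2 = (2, 1, 0).
v_4 = A·v_3 = (-1, -2, 1).

v_4 = (-1, -2, 1)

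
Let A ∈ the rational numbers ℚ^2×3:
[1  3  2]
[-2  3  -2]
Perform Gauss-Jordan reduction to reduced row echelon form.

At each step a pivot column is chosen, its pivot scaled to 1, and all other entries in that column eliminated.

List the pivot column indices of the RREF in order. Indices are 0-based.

step 1: normalize row 0 (÷1) = (1, 3, 2)
  row 1: subtract -2×row0 = (0, 9, 2)
step 2: normalize row 1 (÷9) = (0, 1, 2/9)
  row 0: subtract 3×row1 = (1, 0, 4/3)

pivot columns: 0, 1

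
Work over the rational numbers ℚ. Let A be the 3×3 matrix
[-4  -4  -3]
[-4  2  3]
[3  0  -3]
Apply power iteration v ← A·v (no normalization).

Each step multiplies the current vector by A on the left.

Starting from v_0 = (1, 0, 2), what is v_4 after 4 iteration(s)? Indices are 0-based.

v_0 = (1, 0, 2).
v_1 = A·v_0 = (-10, 2, -3).
v_2 = A·v_1 = (41, 35, -21).
v_3 = A·v_2 = (-241, -157, 186).
v_4 = A·v_3 = (1034, 1208, -1281).

v_4 = (1034, 1208, -1281)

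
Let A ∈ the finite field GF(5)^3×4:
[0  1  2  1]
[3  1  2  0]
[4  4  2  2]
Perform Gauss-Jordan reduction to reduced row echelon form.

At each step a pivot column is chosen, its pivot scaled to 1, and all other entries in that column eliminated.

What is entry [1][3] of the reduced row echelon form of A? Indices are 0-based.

M[1][3] = 3

[1] R0 <-> R1
[1] R0 /= 3  ⇒  (1, 2, 4, 0)
     R2 -= 4·R0  ⇒  (0, 1, 1, 2)
[2] R1 /= 1  ⇒  (0, 1, 2, 1)
     R0 -= 2·R1  ⇒  (1, 0, 0, 3)
     R2 -= 1·R1  ⇒  (0, 0, 4, 1)
[3] R2 /= 4  ⇒  (0, 0, 1, 4)
     R1 -= 2·R2  ⇒  (0, 1, 0, 3)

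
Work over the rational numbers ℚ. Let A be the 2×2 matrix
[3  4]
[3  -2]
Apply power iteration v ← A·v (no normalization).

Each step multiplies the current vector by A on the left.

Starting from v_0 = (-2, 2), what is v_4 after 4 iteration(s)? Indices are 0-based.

v_0 = (-2, 2).
v_1 = A·v_0 = (2, -10).
v_2 = A·v_1 = (-34, 26).
v_3 = A·v_2 = (2, -154).
v_4 = A·v_3 = (-610, 314).

v_4 = (-610, 314)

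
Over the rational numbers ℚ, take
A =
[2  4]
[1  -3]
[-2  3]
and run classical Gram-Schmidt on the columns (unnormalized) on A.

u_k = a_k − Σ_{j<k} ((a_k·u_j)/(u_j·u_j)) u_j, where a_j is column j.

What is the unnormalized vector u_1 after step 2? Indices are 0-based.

Step 1: u_0 = a_0 = (2, 1, -2).
Step 2: u_1 = a_1 − (-1/9)·u_0 = (38/9, -26/9, 25/9).

u_1 = (38/9, -26/9, 25/9)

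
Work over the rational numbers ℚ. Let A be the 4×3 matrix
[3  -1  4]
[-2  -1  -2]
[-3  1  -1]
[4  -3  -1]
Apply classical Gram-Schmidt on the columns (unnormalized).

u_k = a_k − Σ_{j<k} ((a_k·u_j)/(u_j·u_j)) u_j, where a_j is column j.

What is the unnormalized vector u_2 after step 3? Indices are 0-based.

u_2 = (5/2, 1, 1/2, -1)

Step 1: u_0 = a_0 = (3, -2, -3, 4).
Step 2: u_1 = a_1 − (-8/19)·u_0 = (5/19, -35/19, -5/19, -25/19).
Step 3: u_2 = a_2 − (15/38)·u_0 − (6/5)·u_1 = (5/2, 1, 1/2, -1).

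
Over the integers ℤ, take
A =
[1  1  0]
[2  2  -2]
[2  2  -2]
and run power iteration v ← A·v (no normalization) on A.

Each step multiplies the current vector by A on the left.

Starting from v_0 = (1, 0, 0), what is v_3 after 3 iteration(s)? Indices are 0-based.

v_0 = (1, 0, 0).
v_1 = A·v_0 = (1, 2, 2).
v_2 = A·v_1 = (3, 2, 2).
v_3 = A·v_2 = (5, 6, 6).

v_3 = (5, 6, 6)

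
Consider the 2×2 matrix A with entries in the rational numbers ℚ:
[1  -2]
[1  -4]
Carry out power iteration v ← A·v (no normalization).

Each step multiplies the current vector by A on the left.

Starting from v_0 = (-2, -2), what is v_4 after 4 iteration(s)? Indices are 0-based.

v_4 = (-122, -278)

v_0 = (-2, -2).
v_1 = A·v_0 = (2, 6).
v_2 = A·v_1 = (-10, -22).
v_3 = A·v_2 = (34, 78).
v_4 = A·v_3 = (-122, -278).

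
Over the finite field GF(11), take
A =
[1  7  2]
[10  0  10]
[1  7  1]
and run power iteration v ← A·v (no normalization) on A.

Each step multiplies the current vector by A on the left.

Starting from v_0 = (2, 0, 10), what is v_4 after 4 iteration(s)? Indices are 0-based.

v_4 = (6, 9, 2)

v_0 = (2, 0, 10).
v_1 = A·v_0 = (0, 10, 1).
v_2 = A·v_1 = (6, 10, 5).
v_3 = A·v_2 = (9, 0, 4).
v_4 = A·v_3 = (6, 9, 2).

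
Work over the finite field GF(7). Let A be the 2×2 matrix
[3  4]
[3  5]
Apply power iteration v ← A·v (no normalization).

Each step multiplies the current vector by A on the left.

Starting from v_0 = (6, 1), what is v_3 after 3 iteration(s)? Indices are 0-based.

v_3 = (1, 0)

v_0 = (6, 1).
v_1 = A·v_0 = (1, 2).
v_2 = A·v_1 = (4, 6).
v_3 = A·v_2 = (1, 0).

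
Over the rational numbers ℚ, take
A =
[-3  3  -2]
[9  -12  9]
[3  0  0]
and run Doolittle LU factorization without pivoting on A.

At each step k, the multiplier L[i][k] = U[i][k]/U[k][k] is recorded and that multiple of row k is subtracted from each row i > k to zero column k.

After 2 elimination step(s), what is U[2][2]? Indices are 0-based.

Step 1: pivot at (0,0) is -3.
  row1 ← row1 − (-3)·row0  ⇒  L[1][0]=-3, U row1=(0, -3, 3)
  row2 ← row2 − (-1)·row0  ⇒  L[2][0]=-1, U row2=(0, 3, -2)
Step 2: pivot at (1,1) is -3.
  row2 ← row2 − (-1)·row1  ⇒  L[2][1]=-1, U row2=(0, 0, 1)

U[2][2] = 1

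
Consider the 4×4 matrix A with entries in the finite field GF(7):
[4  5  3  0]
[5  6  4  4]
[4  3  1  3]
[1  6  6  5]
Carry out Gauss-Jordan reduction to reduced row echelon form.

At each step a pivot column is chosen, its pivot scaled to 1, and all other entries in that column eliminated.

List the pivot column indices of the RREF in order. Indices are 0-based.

step 1: normalize row 0 (÷4) = (1, 3, 6, 0)
  row 1: subtract 5×row0 = (0, 5, 2, 4)
  row 2: subtract 4×row0 = (0, 5, 5, 3)
  row 3: subtract 1×row0 = (0, 3, 0, 5)
step 2: normalize row 1 (÷5) = (0, 1, 6, 5)
  row 0: subtract 3×row1 = (1, 0, 2, 6)
  row 2: subtract 5×row1 = (0, 0, 3, 6)
  row 3: subtract 3×row1 = (0, 0, 3, 4)
step 3: normalize row 2 (÷3) = (0, 0, 1, 2)
  row 0: subtract 2×row2 = (1, 0, 0, 2)
  row 1: subtract 6×row2 = (0, 1, 0, 0)
  row 3: subtract 3×row2 = (0, 0, 0, 5)
step 4: normalize row 3 (÷5) = (0, 0, 0, 1)
  row 0: subtract 2×row3 = (1, 0, 0, 0)
  row 2: subtract 2×row3 = (0, 0, 1, 0)

pivot columns: 0, 1, 2, 3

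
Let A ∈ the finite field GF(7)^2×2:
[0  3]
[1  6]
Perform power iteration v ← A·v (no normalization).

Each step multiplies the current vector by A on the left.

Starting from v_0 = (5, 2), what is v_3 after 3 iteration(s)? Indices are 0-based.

v_3 = (2, 6)

v_0 = (5, 2).
v_1 = A·v_0 = (6, 3).
v_2 = A·v_1 = (2, 3).
v_3 = A·v_2 = (2, 6).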